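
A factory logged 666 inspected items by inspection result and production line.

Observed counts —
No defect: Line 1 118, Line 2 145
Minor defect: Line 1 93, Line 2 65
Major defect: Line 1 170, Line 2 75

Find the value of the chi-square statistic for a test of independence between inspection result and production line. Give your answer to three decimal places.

Row totals: 263, 158, 245. Column totals: 381, 285. Grand total N = 666.
Expected counts (row total × column total / N):
  No defect, Line 1: 263×381/666 = 150.4550
  No defect, Line 2: 263×285/666 = 112.5450
  Minor defect, Line 1: 158×381/666 = 90.3874
  Minor defect, Line 2: 158×285/666 = 67.6126
  Major defect, Line 1: 245×381/666 = 140.1577
  Major defect, Line 2: 245×285/666 = 104.8423
Contributions (O − E)²/E:
  (118 − 150.4550)²/150.4550 = 7.0009
  (145 − 112.5450)²/112.5450 = 9.3592
  (93 − 90.3874)²/90.3874 = 0.0755
  (65 − 67.6126)²/67.6126 = 0.1010
  (170 − 140.1577)²/140.1577 = 6.3540
  (75 − 104.8423)²/104.8423 = 8.4943
χ² = 7.0009 + 9.3592 + 0.0755 + 0.1010 + 6.3540 + 8.4943 = 31.385

31.385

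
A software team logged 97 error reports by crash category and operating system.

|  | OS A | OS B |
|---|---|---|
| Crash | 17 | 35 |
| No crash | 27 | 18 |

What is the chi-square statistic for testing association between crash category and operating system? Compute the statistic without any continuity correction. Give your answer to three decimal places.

7.258

Row totals: 52, 45. Column totals: 44, 53. Grand total N = 97.
Expected counts (row total × column total / N):
  Crash, OS A: 52×44/97 = 23.5876
  Crash, OS B: 52×53/97 = 28.4124
  No crash, OS A: 45×44/97 = 20.4124
  No crash, OS B: 45×53/97 = 24.5876
Contributions (O − E)²/E:
  (17 − 23.5876)²/23.5876 = 1.8398
  (35 − 28.4124)²/28.4124 = 1.5274
  (27 − 20.4124)²/20.4124 = 2.1260
  (18 − 24.5876)²/24.5876 = 1.7650
χ² = 1.8398 + 1.5274 + 2.1260 + 1.7650 = 7.258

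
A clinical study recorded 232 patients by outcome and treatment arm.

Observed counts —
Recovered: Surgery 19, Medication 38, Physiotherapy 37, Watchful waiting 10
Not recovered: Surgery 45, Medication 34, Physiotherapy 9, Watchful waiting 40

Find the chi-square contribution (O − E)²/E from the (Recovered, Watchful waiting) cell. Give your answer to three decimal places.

6.875

Row total (Recovered) = 104; column total (Watchful waiting) = 50; N = 232.
Expected count E = 104 × 50 / 232 = 22.4138.
Contribution = (O − E)²/E = (10 − 22.4138)² / 22.4138 = 6.875.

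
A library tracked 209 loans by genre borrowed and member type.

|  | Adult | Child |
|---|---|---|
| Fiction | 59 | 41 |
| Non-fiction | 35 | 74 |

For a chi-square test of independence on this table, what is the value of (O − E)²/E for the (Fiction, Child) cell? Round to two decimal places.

3.57

Row total (Fiction) = 100; column total (Child) = 115; N = 209.
Expected count E = 100 × 115 / 209 = 55.024.
Contribution = (O − E)²/E = (41 − 55.024)² / 55.024 = 3.57.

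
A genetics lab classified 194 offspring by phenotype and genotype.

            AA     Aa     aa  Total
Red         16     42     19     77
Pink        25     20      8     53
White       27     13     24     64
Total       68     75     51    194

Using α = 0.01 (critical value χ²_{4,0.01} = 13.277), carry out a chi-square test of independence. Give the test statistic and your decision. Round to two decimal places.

23.90; reject H₀

Grand total N = 194.
Expected counts (row total × column total / N):
  Red, AA: 77×68/194 = 26.990
  Red, Aa: 77×75/194 = 29.768
  Red, aa: 77×51/194 = 20.242
  Pink, AA: 53×68/194 = 18.577
  Pink, Aa: 53×75/194 = 20.490
  Pink, aa: 53×51/194 = 13.933
  White, AA: 64×68/194 = 22.433
  White, Aa: 64×75/194 = 24.742
  White, aa: 64×51/194 = 16.825
Contributions (O − E)²/E:
  (16 − 26.990)²/26.990 = 4.4750
  (42 − 29.768)²/29.768 = 5.0263
  (19 − 20.242)²/20.242 = 0.0762
  (25 − 18.577)²/18.577 = 2.2208
  (20 − 20.490)²/20.490 = 0.0117
  (8 − 13.933)²/13.933 = 2.5264
  (27 − 22.433)²/22.433 = 0.9298
  (13 − 24.742)²/24.742 = 5.5725
  (24 − 16.825)²/16.825 = 3.0598
χ² = 4.4750 + 5.0263 + 0.0762 + 2.2208 + 0.0117 + 2.5264 + 0.9298 + 5.5725 + 3.0598 = 23.90
df = (3−1)(3−1) = 4. Since 23.90 > 13.277, reject the null hypothesis of independence at α = 0.01.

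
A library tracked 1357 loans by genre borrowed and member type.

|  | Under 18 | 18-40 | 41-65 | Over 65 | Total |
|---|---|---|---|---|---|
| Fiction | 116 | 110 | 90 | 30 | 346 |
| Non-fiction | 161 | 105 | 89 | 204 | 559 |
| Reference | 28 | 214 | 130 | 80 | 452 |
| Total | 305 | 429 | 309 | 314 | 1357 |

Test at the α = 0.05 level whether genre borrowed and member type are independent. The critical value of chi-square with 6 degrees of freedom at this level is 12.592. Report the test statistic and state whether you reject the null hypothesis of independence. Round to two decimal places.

Grand total N = 1357.
Expected counts (row total × column total / N):
  Fiction, Under 18: 346×305/1357 = 77.767
  Fiction, 18-40: 346×429/1357 = 109.384
  Fiction, 41-65: 346×309/1357 = 78.787
  Fiction, Over 65: 346×314/1357 = 80.062
  Non-fiction, Under 18: 559×305/1357 = 125.641
  Non-fiction, 18-40: 559×429/1357 = 176.721
  Non-fiction, 41-65: 559×309/1357 = 127.289
  Non-fiction, Over 65: 559×314/1357 = 129.349
  Reference, Under 18: 452×305/1357 = 101.592
  Reference, 18-40: 452×429/1357 = 142.895
  Reference, 41-65: 452×309/1357 = 102.924
  Reference, Over 65: 452×314/1357 = 104.590
Contributions (O − E)²/E:
  (116 − 77.767)²/77.767 = 18.7967
  (110 − 109.384)²/109.384 = 0.0035
  (90 − 78.787)²/78.787 = 1.5958
  (30 − 80.062)²/80.062 = 31.3033
  (161 − 125.641)²/125.641 = 9.9510
  (105 − 176.721)²/176.721 = 29.1075
  (89 − 127.289)²/127.289 = 11.5175
  (204 − 129.349)²/129.349 = 43.0832
  (28 − 101.592)²/101.592 = 53.3091
  (214 − 142.895)²/142.895 = 35.3821
  (130 − 102.924)²/102.924 = 7.1228
  (80 − 104.590)²/104.590 = 5.7813
χ² = 18.7967 + 0.0035 + 1.5958 + 31.3033 + 9.9510 + 29.1075 + 11.5175 + 43.0832 + 53.3091 + 35.3821 + 7.1228 + 5.7813 = 246.95
df = (3−1)(4−1) = 6. Since 246.95 > 12.592, reject the null hypothesis of independence at α = 0.05.

246.95; reject H₀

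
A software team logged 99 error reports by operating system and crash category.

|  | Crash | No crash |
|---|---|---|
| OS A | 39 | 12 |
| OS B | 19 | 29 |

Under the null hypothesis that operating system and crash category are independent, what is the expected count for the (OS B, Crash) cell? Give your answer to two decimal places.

Row total (OS B) = 48; column total (Crash) = 58; grand total N = 99.
Expected count = (row total × column total) / N = 48 × 58 / 99 = 28.12.

28.12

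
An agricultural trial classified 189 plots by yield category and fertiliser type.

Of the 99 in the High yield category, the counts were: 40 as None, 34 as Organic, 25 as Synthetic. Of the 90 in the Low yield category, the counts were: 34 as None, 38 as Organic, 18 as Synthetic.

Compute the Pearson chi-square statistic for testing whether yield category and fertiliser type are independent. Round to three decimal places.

Row totals: 99, 90. Column totals: 74, 72, 43. Grand total N = 189.
Expected counts (row total × column total / N):
  High yield, None: 99×74/189 = 38.7619
  High yield, Organic: 99×72/189 = 37.7143
  High yield, Synthetic: 99×43/189 = 22.5238
  Low yield, None: 90×74/189 = 35.2381
  Low yield, Organic: 90×72/189 = 34.2857
  Low yield, Synthetic: 90×43/189 = 20.4762
Contributions (O − E)²/E:
  (40 − 38.7619)²/38.7619 = 0.0395
  (34 − 37.7143)²/37.7143 = 0.3658
  (25 − 22.5238)²/22.5238 = 0.2722
  (34 − 35.2381)²/35.2381 = 0.0435
  (38 − 34.2857)²/34.2857 = 0.4024
  (18 − 20.4762)²/20.4762 = 0.2994
χ² = 0.0395 + 0.3658 + 0.2722 + 0.0435 + 0.4024 + 0.2994 = 1.423

1.423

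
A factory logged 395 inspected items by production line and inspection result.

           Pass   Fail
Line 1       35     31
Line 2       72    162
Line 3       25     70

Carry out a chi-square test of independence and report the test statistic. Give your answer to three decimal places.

Row totals: 66, 234, 95. Column totals: 132, 263. Grand total N = 395.
Expected counts (row total × column total / N):
  Line 1, Pass: 66×132/395 = 22.0557
  Line 1, Fail: 66×263/395 = 43.9443
  Line 2, Pass: 234×132/395 = 78.1975
  Line 2, Fail: 234×263/395 = 155.8025
  Line 3, Pass: 95×132/395 = 31.7468
  Line 3, Fail: 95×263/395 = 63.2532
Contributions (O − E)²/E:
  (35 − 22.0557)²/22.0557 = 7.5969
  (31 − 43.9443)²/43.9443 = 3.8129
  (72 − 78.1975)²/78.1975 = 0.4912
  (162 − 155.8025)²/155.8025 = 0.2465
  (25 − 31.7468)²/31.7468 = 1.4338
  (70 − 63.2532)²/63.2532 = 0.7196
χ² = 7.5969 + 3.8129 + 0.4912 + 0.2465 + 1.4338 + 0.7196 = 14.301

14.301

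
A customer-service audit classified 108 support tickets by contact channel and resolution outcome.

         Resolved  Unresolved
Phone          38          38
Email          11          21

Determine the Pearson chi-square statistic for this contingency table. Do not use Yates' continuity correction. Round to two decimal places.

2.22

Row totals: 76, 32. Column totals: 49, 59. Grand total N = 108.
Expected counts (row total × column total / N):
  Phone, Resolved: 76×49/108 = 34.481
  Phone, Unresolved: 76×59/108 = 41.519
  Email, Resolved: 32×49/108 = 14.519
  Email, Unresolved: 32×59/108 = 17.481
Contributions (O − E)²/E:
  (38 − 34.481)²/34.481 = 0.3591
  (38 − 41.519)²/41.519 = 0.2983
  (11 − 14.519)²/14.519 = 0.8529
  (21 − 17.481)²/17.481 = 0.7084
χ² = 0.3591 + 0.2983 + 0.8529 + 0.7084 = 2.22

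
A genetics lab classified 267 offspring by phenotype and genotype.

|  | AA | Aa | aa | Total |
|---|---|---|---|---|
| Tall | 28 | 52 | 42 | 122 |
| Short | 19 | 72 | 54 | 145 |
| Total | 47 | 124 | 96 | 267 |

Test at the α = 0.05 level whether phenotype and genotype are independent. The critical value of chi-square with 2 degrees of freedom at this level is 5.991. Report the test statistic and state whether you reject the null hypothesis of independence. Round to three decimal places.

Grand total N = 267.
Expected counts (row total × column total / N):
  Tall, AA: 122×47/267 = 21.4757
  Tall, Aa: 122×124/267 = 56.6592
  Tall, aa: 122×96/267 = 43.8652
  Short, AA: 145×47/267 = 25.5243
  Short, Aa: 145×124/267 = 67.3408
  Short, aa: 145×96/267 = 52.1348
Contributions (O − E)²/E:
  (28 − 21.4757)²/21.4757 = 1.9821
  (52 − 56.6592)²/56.6592 = 0.3831
  (42 − 43.8652)²/43.8652 = 0.0793
  (19 − 25.5243)²/25.5243 = 1.6677
  (72 − 67.3408)²/67.3408 = 0.3224
  (54 − 52.1348)²/52.1348 = 0.0667
χ² = 1.9821 + 0.3831 + 0.0793 + 1.6677 + 0.3224 + 0.0667 = 4.501
df = (2−1)(3−1) = 2. Since 4.501 < 5.991, fail to reject the null hypothesis of independence at α = 0.05.

4.501; fail to reject H₀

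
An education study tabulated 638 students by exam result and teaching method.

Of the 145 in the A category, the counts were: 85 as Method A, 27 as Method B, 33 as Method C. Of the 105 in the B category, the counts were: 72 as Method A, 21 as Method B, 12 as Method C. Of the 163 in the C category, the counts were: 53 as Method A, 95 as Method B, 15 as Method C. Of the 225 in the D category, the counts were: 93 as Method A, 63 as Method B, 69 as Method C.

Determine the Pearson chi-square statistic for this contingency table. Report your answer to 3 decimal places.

98.197

Row totals: 145, 105, 163, 225. Column totals: 303, 206, 129. Grand total N = 638.
Expected counts (row total × column total / N):
  A, Method A: 145×303/638 = 68.8636
  A, Method B: 145×206/638 = 46.8182
  A, Method C: 145×129/638 = 29.3182
  B, Method A: 105×303/638 = 49.8668
  B, Method B: 105×206/638 = 33.9028
  B, Method C: 105×129/638 = 21.2304
  C, Method A: 163×303/638 = 77.4122
  C, Method B: 163×206/638 = 52.6301
  C, Method C: 163×129/638 = 32.9577
  D, Method A: 225×303/638 = 106.8574
  D, Method B: 225×206/638 = 72.6489
  D, Method C: 225×129/638 = 45.4937
Contributions (O − E)²/E:
  (85 − 68.8636)²/68.8636 = 3.7811
  (27 − 46.8182)²/46.8182 = 8.3891
  (33 − 29.3182)²/29.3182 = 0.4624
  (72 − 49.8668)²/49.8668 = 9.8237
  (21 − 33.9028)²/33.9028 = 4.9106
  (12 − 21.2304)²/21.2304 = 4.0131
  (53 − 77.4122)²/77.4122 = 7.6985
  (95 − 52.6301)²/52.6301 = 34.1099
  (15 − 32.9577)²/32.9577 = 9.7846
  (93 − 106.8574)²/106.8574 = 1.7970
  (63 − 72.6489)²/72.6489 = 1.2815
  (69 − 45.4937)²/45.4937 = 12.1456
χ² = 3.7811 + 8.3891 + 0.4624 + 9.8237 + 4.9106 + 4.0131 + 7.6985 + 34.1099 + 9.7846 + 1.7970 + 1.2815 + 12.1456 = 98.197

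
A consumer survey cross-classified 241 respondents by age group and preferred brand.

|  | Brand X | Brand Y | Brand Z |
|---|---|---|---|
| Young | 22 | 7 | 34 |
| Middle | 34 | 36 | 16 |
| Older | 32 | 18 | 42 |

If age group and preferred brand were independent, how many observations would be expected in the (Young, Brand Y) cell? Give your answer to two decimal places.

Row total (Young) = 63; column total (Brand Y) = 61; grand total N = 241.
Expected count = (row total × column total) / N = 63 × 61 / 241 = 15.95.

15.95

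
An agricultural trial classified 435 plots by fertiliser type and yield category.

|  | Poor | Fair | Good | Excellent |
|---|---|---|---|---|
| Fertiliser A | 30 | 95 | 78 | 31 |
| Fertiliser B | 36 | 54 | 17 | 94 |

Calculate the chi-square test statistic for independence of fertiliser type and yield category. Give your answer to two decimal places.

Row totals: 234, 201. Column totals: 66, 149, 95, 125. Grand total N = 435.
Expected counts (row total × column total / N):
  Fertiliser A, Poor: 234×66/435 = 35.503
  Fertiliser A, Fair: 234×149/435 = 80.152
  Fertiliser A, Good: 234×95/435 = 51.103
  Fertiliser A, Excellent: 234×125/435 = 67.241
  Fertiliser B, Poor: 201×66/435 = 30.497
  Fertiliser B, Fair: 201×149/435 = 68.848
  Fertiliser B, Good: 201×95/435 = 43.897
  Fertiliser B, Excellent: 201×125/435 = 57.759
Contributions (O − E)²/E:
  (30 − 35.503)²/35.503 = 0.8530
  (95 − 80.152)²/80.152 = 2.7506
  (78 − 51.103)²/51.103 = 14.1567
  (31 − 67.241)²/67.241 = 19.5329
  (36 − 30.497)²/30.497 = 0.9930
  (54 − 68.848)²/68.848 = 3.2022
  (17 − 43.897)²/43.897 = 16.4806
  (94 − 57.759)²/57.759 = 22.7395
χ² = 0.8530 + 2.7506 + 14.1567 + 19.5329 + 0.9930 + 3.2022 + 16.4806 + 22.7395 = 80.71

80.71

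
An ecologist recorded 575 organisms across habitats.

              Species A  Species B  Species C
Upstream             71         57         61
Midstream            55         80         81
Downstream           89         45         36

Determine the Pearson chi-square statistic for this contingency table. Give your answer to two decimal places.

Row totals: 189, 216, 170. Column totals: 215, 182, 178. Grand total N = 575.
Expected counts (row total × column total / N):
  Upstream, Species A: 189×215/575 = 70.670
  Upstream, Species B: 189×182/575 = 59.823
  Upstream, Species C: 189×178/575 = 58.508
  Midstream, Species A: 216×215/575 = 80.765
  Midstream, Species B: 216×182/575 = 68.369
  Midstream, Species C: 216×178/575 = 66.866
  Downstream, Species A: 170×215/575 = 63.565
  Downstream, Species B: 170×182/575 = 53.809
  Downstream, Species C: 170×178/575 = 52.626
Contributions (O − E)²/E:
  (71 − 70.670)²/70.670 = 0.0015
  (57 − 59.823)²/59.823 = 0.1332
  (61 − 58.508)²/58.508 = 0.1061
  (55 − 80.765)²/80.765 = 8.2193
  (80 − 68.369)²/68.369 = 1.9787
  (81 − 66.866)²/66.866 = 2.9876
  (89 − 63.565)²/63.565 = 10.1776
  (45 − 53.809)²/53.809 = 1.4421
  (36 − 52.626)²/52.626 = 5.2526
χ² = 0.0015 + 0.1332 + 0.1061 + 8.2193 + 1.9787 + 2.9876 + 10.1776 + 1.4421 + 5.2526 = 30.30

30.30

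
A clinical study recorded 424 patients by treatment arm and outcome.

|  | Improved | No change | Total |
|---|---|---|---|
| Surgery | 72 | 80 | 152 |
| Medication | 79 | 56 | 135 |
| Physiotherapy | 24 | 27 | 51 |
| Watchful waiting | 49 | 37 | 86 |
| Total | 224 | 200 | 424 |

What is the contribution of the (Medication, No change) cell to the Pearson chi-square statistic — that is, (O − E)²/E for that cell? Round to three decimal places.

Row total (Medication) = 135; column total (No change) = 200; N = 424.
Expected count E = 135 × 200 / 424 = 63.67925.
Contribution = (O − E)²/E = (56 − 63.67925)² / 63.67925 = 0.926.

0.926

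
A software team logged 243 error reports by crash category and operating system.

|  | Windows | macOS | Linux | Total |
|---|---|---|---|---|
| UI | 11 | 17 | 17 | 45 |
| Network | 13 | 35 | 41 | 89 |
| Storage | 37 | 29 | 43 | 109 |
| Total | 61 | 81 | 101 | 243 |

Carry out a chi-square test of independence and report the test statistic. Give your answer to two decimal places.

Grand total N = 243.
Expected counts (row total × column total / N):
  UI, Windows: 45×61/243 = 11.296
  UI, macOS: 45×81/243 = 15.000
  UI, Linux: 45×101/243 = 18.704
  Network, Windows: 89×61/243 = 22.342
  Network, macOS: 89×81/243 = 29.667
  Network, Linux: 89×101/243 = 36.992
  Storage, Windows: 109×61/243 = 27.362
  Storage, macOS: 109×81/243 = 36.333
  Storage, Linux: 109×101/243 = 45.305
Contributions (O − E)²/E:
  (11 − 11.296)²/11.296 = 0.0078
  (17 − 15.000)²/15.000 = 0.2667
  (17 − 18.704)²/18.704 = 0.1552
  (13 − 22.342)²/22.342 = 3.9062
  (35 − 29.667)²/29.667 = 0.9587
  (41 − 36.992)²/36.992 = 0.4343
  (37 − 27.362)²/27.362 = 3.3949
  (29 − 36.333)²/36.333 = 1.4800
  (43 − 45.305)²/45.305 = 0.1173
χ² = 0.0078 + 0.2667 + 0.1552 + 3.9062 + 0.9587 + 0.4343 + 3.3949 + 1.4800 + 0.1173 = 10.72

10.72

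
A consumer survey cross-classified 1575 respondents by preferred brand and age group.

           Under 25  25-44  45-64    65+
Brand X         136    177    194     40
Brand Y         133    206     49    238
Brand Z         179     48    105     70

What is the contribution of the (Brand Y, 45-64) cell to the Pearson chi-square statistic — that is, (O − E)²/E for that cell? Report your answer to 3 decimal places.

57.675

Row total (Brand Y) = 626; column total (45-64) = 348; N = 1575.
Expected count E = 626 × 348 / 1575 = 138.3162.
Contribution = (O − E)²/E = (49 − 138.3162)² / 138.3162 = 57.675.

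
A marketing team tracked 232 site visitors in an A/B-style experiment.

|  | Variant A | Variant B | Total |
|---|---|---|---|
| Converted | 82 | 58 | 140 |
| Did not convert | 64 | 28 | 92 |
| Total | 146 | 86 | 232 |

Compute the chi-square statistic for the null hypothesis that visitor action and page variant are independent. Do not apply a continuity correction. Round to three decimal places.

2.876

Grand total N = 232.
Expected counts (row total × column total / N):
  Converted, Variant A: 140×146/232 = 88.1034
  Converted, Variant B: 140×86/232 = 51.8966
  Did not convert, Variant A: 92×146/232 = 57.8966
  Did not convert, Variant B: 92×86/232 = 34.1034
Contributions (O − E)²/E:
  (82 − 88.1034)²/88.1034 = 0.4228
  (58 − 51.8966)²/51.8966 = 0.7178
  (64 − 57.8966)²/57.8966 = 0.6434
  (28 − 34.1034)²/34.1034 = 1.0923
χ² = 0.4228 + 0.7178 + 0.6434 + 1.0923 = 2.876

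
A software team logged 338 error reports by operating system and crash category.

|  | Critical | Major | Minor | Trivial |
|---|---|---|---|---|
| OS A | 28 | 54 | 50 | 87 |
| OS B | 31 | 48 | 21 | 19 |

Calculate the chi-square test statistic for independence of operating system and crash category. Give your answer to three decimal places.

28.919

Row totals: 219, 119. Column totals: 59, 102, 71, 106. Grand total N = 338.
Expected counts (row total × column total / N):
  OS A, Critical: 219×59/338 = 38.2278
  OS A, Major: 219×102/338 = 66.0888
  OS A, Minor: 219×71/338 = 46.0030
  OS A, Trivial: 219×106/338 = 68.6805
  OS B, Critical: 119×59/338 = 20.7722
  OS B, Major: 119×102/338 = 35.9112
  OS B, Minor: 119×71/338 = 24.9970
  OS B, Trivial: 119×106/338 = 37.3195
Contributions (O − E)²/E:
  (28 − 38.2278)²/38.2278 = 2.7364
  (54 − 66.0888)²/66.0888 = 2.2113
  (50 − 46.0030)²/46.0030 = 0.3473
  (87 − 68.6805)²/68.6805 = 4.8865
  (31 − 20.7722)²/20.7722 = 5.0360
  (48 − 35.9112)²/35.9112 = 4.0695
  (21 − 24.9970)²/24.9970 = 0.6391
  (19 − 37.3195)²/37.3195 = 8.9927
χ² = 2.7364 + 2.2113 + 0.3473 + 4.8865 + 5.0360 + 4.0695 + 0.6391 + 8.9927 = 28.919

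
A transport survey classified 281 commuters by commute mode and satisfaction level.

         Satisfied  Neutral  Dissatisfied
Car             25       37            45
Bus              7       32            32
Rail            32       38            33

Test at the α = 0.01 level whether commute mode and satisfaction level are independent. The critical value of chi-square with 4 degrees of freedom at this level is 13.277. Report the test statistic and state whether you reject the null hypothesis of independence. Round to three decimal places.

Row totals: 107, 71, 103. Column totals: 64, 107, 110. Grand total N = 281.
Expected counts (row total × column total / N):
  Car, Satisfied: 107×64/281 = 24.37011
  Car, Neutral: 107×107/281 = 40.74377
  Car, Dissatisfied: 107×110/281 = 41.88612
  Bus, Satisfied: 71×64/281 = 16.17082
  Bus, Neutral: 71×107/281 = 27.03559
  Bus, Dissatisfied: 71×110/281 = 27.79359
  Rail, Satisfied: 103×64/281 = 23.45907
  Rail, Neutral: 103×107/281 = 39.22064
  Rail, Dissatisfied: 103×110/281 = 40.32028
Contributions (O − E)²/E:
  (25 − 24.37011)²/24.37011 = 0.0163
  (37 − 40.74377)²/40.74377 = 0.3440
  (45 − 41.88612)²/41.88612 = 0.2315
  (7 − 16.17082)²/16.17082 = 5.2010
  (32 − 27.03559)²/27.03559 = 0.9116
  (32 − 27.79359)²/27.79359 = 0.6366
  (32 − 23.45907)²/23.45907 = 3.1096
  (38 − 39.22064)²/39.22064 = 0.0380
  (33 − 40.32028)²/40.32028 = 1.3290
χ² = 0.0163 + 0.3440 + 0.2315 + 5.2010 + 0.9116 + 0.6366 + 3.1096 + 0.0380 + 1.3290 = 11.818
df = (3−1)(3−1) = 4. Since 11.818 < 13.277, fail to reject the null hypothesis of independence at α = 0.01.

11.818; fail to reject H₀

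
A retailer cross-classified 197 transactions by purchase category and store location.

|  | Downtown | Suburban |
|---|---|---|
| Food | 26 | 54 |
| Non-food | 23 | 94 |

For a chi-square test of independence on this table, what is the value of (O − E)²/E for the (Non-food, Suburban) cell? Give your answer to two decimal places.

0.42

Row total (Non-food) = 117; column total (Suburban) = 148; N = 197.
Expected count E = 117 × 148 / 197 = 87.898.
Contribution = (O − E)²/E = (94 − 87.898)² / 87.898 = 0.42.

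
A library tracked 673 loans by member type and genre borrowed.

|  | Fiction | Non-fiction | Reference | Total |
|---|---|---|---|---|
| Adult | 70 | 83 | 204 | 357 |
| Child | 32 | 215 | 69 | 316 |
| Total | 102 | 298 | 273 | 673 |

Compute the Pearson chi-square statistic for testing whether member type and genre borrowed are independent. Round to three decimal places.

137.397

Grand total N = 673.
Expected counts (row total × column total / N):
  Adult, Fiction: 357×102/673 = 54.1070
  Adult, Non-fiction: 357×298/673 = 158.0773
  Adult, Reference: 357×273/673 = 144.8158
  Child, Fiction: 316×102/673 = 47.8930
  Child, Non-fiction: 316×298/673 = 139.9227
  Child, Reference: 316×273/673 = 128.1842
Contributions (O − E)²/E:
  (70 − 54.1070)²/54.1070 = 4.6683
  (83 − 158.0773)²/158.0773 = 35.6572
  (204 − 144.8158)²/144.8158 = 24.1878
  (32 − 47.8930)²/47.8930 = 5.2740
  (215 − 139.9227)²/139.9227 = 40.2837
  (69 − 128.1842)²/128.1842 = 27.3261
χ² = 4.6683 + 35.6572 + 24.1878 + 5.2740 + 40.2837 + 27.3261 = 137.397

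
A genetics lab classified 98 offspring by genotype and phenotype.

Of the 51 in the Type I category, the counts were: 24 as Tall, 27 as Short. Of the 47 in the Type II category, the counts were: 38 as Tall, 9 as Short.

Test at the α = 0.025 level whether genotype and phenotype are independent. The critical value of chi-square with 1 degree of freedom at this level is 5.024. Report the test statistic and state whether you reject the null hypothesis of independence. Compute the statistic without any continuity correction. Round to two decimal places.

Row totals: 51, 47. Column totals: 62, 36. Grand total N = 98.
Expected counts (row total × column total / N):
  Type I, Tall: 51×62/98 = 32.265
  Type I, Short: 51×36/98 = 18.735
  Type II, Tall: 47×62/98 = 29.735
  Type II, Short: 47×36/98 = 17.265
Contributions (O − E)²/E:
  (24 − 32.265)²/32.265 = 2.1172
  (27 − 18.735)²/18.735 = 3.6461
  (38 − 29.735)²/29.735 = 2.2973
  (9 − 17.265)²/17.265 = 3.9566
χ² = 2.1172 + 3.6461 + 2.2973 + 3.9566 = 12.02
df = (2−1)(2−1) = 1. Since 12.02 > 5.024, reject the null hypothesis of independence at α = 0.025.

12.02; reject H₀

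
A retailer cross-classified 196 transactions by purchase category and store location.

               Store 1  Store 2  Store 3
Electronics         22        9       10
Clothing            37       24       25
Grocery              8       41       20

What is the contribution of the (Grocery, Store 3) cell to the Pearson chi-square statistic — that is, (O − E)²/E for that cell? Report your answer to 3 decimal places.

0.021

Row total (Grocery) = 69; column total (Store 3) = 55; N = 196.
Expected count E = 69 × 55 / 196 = 19.3622.
Contribution = (O − E)²/E = (20 − 19.3622)² / 19.3622 = 0.021.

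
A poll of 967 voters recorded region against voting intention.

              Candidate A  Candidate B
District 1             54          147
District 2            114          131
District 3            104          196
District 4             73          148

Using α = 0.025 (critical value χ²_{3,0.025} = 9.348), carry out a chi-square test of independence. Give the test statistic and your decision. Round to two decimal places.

Row totals: 201, 245, 300, 221. Column totals: 345, 622. Grand total N = 967.
Expected counts (row total × column total / N):
  District 1, Candidate A: 201×345/967 = 71.711
  District 1, Candidate B: 201×622/967 = 129.289
  District 2, Candidate A: 245×345/967 = 87.410
  District 2, Candidate B: 245×622/967 = 157.590
  District 3, Candidate A: 300×345/967 = 107.032
  District 3, Candidate B: 300×622/967 = 192.968
  District 4, Candidate A: 221×345/967 = 78.847
  District 4, Candidate B: 221×622/967 = 142.153
Contributions (O − E)²/E:
  (54 − 71.711)²/71.711 = 4.3742
  (147 − 129.289)²/129.289 = 2.4262
  (114 − 87.410)²/87.410 = 8.0886
  (131 − 157.590)²/157.590 = 4.4865
  (104 − 107.032)²/107.032 = 0.0859
  (196 − 192.968)²/192.968 = 0.0476
  (73 − 78.847)²/78.847 = 0.4336
  (148 − 142.153)²/142.153 = 0.2405
χ² = 4.3742 + 2.4262 + 8.0886 + 4.4865 + 0.0859 + 0.0476 + 0.4336 + 0.2405 = 20.18
df = (4−1)(2−1) = 3. Since 20.18 > 9.348, reject the null hypothesis of independence at α = 0.025.

20.18; reject H₀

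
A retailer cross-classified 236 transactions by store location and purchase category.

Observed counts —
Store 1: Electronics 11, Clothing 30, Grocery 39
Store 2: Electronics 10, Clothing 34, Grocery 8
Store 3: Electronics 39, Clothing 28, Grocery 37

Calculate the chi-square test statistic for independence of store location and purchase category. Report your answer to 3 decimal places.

34.119

Row totals: 80, 52, 104. Column totals: 60, 92, 84. Grand total N = 236.
Expected counts (row total × column total / N):
  Store 1, Electronics: 80×60/236 = 20.3390
  Store 1, Clothing: 80×92/236 = 31.1864
  Store 1, Grocery: 80×84/236 = 28.4746
  Store 2, Electronics: 52×60/236 = 13.2203
  Store 2, Clothing: 52×92/236 = 20.2712
  Store 2, Grocery: 52×84/236 = 18.5085
  Store 3, Electronics: 104×60/236 = 26.4407
  Store 3, Clothing: 104×92/236 = 40.5424
  Store 3, Grocery: 104×84/236 = 37.0169
Contributions (O − E)²/E:
  (11 − 20.3390)²/20.3390 = 4.2882
  (30 − 31.1864)²/31.1864 = 0.0451
  (39 − 28.4746)²/28.4746 = 3.8906
  (10 − 13.2203)²/13.2203 = 0.7844
  (34 − 20.2712)²/20.2712 = 9.2979
  (8 − 18.5085)²/18.5085 = 5.9664
  (39 − 26.4407)²/26.4407 = 5.9657
  (28 − 40.5424)²/40.5424 = 3.8802
  (37 − 37.0169)²/37.0169 = 0.0000
χ² = 4.2882 + 0.0451 + 3.8906 + 0.7844 + 9.2979 + 5.9664 + 5.9657 + 3.8802 + 0.0000 = 34.119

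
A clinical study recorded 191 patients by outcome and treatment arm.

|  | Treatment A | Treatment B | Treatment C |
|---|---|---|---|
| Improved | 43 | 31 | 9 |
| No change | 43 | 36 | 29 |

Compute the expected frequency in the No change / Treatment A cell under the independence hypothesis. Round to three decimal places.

48.628

Row total (No change) = 108; column total (Treatment A) = 86; grand total N = 191.
Expected count = (row total × column total) / N = 108 × 86 / 191 = 48.628.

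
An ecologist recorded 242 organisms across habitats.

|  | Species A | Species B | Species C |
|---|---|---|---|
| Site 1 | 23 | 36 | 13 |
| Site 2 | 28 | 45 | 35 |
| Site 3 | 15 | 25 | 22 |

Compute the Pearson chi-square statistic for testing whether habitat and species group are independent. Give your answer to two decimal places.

Row totals: 72, 108, 62. Column totals: 66, 106, 70. Grand total N = 242.
Expected counts (row total × column total / N):
  Site 1, Species A: 72×66/242 = 19.636
  Site 1, Species B: 72×106/242 = 31.537
  Site 1, Species C: 72×70/242 = 20.826
  Site 2, Species A: 108×66/242 = 29.455
  Site 2, Species B: 108×106/242 = 47.306
  Site 2, Species C: 108×70/242 = 31.240
  Site 3, Species A: 62×66/242 = 16.909
  Site 3, Species B: 62×106/242 = 27.157
  Site 3, Species C: 62×70/242 = 17.934
Contributions (O − E)²/E:
  (23 − 19.636)²/19.636 = 0.5763
  (36 − 31.537)²/31.537 = 0.6316
  (13 − 20.826)²/20.826 = 2.9409
  (28 − 29.455)²/29.455 = 0.0719
  (45 − 47.306)²/47.306 = 0.1124
  (35 − 31.240)²/31.240 = 0.4525
  (15 − 16.909)²/16.909 = 0.2155
  (25 − 27.157)²/27.157 = 0.1713
  (22 − 17.934)²/17.934 = 0.9218
χ² = 0.5763 + 0.6316 + 2.9409 + 0.0719 + 0.1124 + 0.4525 + 0.2155 + 0.1713 + 0.9218 = 6.09

6.09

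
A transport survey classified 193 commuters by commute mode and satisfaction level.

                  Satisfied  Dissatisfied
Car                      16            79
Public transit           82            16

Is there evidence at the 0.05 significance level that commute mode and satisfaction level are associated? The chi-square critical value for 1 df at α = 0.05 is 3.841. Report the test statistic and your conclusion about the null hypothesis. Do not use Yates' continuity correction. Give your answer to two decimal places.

86.20; reject H₀

Row totals: 95, 98. Column totals: 98, 95. Grand total N = 193.
Expected counts (row total × column total / N):
  Car, Satisfied: 95×98/193 = 48.238
  Car, Dissatisfied: 95×95/193 = 46.762
  Public transit, Satisfied: 98×98/193 = 49.762
  Public transit, Dissatisfied: 98×95/193 = 48.238
Contributions (O − E)²/E:
  (16 − 48.238)²/48.238 = 21.5450
  (79 − 46.762)²/46.762 = 22.2251
  (82 − 49.762)²/49.762 = 20.8852
  (16 − 48.238)²/48.238 = 21.5450
χ² = 21.5450 + 22.2251 + 20.8852 + 21.5450 = 86.20
df = (2−1)(2−1) = 1. Since 86.20 > 3.841, reject the null hypothesis of independence at α = 0.05.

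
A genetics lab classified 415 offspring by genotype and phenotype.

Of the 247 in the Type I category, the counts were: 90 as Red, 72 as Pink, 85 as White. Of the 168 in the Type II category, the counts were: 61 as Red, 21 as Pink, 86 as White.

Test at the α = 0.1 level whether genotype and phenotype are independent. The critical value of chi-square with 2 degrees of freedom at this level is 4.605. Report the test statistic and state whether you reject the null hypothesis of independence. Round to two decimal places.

19.20; reject H₀

Row totals: 247, 168. Column totals: 151, 93, 171. Grand total N = 415.
Expected counts (row total × column total / N):
  Type I, Red: 247×151/415 = 89.872
  Type I, Pink: 247×93/415 = 55.352
  Type I, White: 247×171/415 = 101.776
  Type II, Red: 168×151/415 = 61.128
  Type II, Pink: 168×93/415 = 37.648
  Type II, White: 168×171/415 = 69.224
Contributions (O − E)²/E:
  (90 − 89.872)²/89.872 = 0.0002
  (72 − 55.352)²/55.352 = 5.0072
  (85 − 101.776)²/101.776 = 2.7652
  (61 − 61.128)²/61.128 = 0.0003
  (21 − 37.648)²/37.648 = 7.3618
  (86 − 69.224)²/69.224 = 4.0656
χ² = 0.0002 + 5.0072 + 2.7652 + 0.0003 + 7.3618 + 4.0656 = 19.20
df = (2−1)(3−1) = 2. Since 19.20 > 4.605, reject the null hypothesis of independence at α = 0.1.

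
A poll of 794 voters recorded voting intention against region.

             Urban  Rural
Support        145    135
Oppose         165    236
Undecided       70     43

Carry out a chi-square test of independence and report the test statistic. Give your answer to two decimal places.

Row totals: 280, 401, 113. Column totals: 380, 414. Grand total N = 794.
Expected counts (row total × column total / N):
  Support, Urban: 280×380/794 = 134.005
  Support, Rural: 280×414/794 = 145.995
  Oppose, Urban: 401×380/794 = 191.914
  Oppose, Rural: 401×414/794 = 209.086
  Undecided, Urban: 113×380/794 = 54.081
  Undecided, Rural: 113×414/794 = 58.919
Contributions (O − E)²/E:
  (145 − 134.005)²/134.005 = 0.9021
  (135 − 145.995)²/145.995 = 0.8280
  (165 − 191.914)²/191.914 = 3.7744
  (236 − 209.086)²/209.086 = 3.4644
  (70 − 54.081)²/54.081 = 4.6858
  (43 − 58.919)²/58.919 = 4.3011
χ² = 0.9021 + 0.8280 + 3.7744 + 3.4644 + 4.6858 + 4.3011 = 17.96

17.96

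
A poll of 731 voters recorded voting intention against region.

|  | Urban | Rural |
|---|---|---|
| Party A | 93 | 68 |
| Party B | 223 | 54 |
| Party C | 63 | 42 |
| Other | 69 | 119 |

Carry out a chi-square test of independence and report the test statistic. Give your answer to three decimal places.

Row totals: 161, 277, 105, 188. Column totals: 448, 283. Grand total N = 731.
Expected counts (row total × column total / N):
  Party A, Urban: 161×448/731 = 98.6703
  Party A, Rural: 161×283/731 = 62.3297
  Party B, Urban: 277×448/731 = 169.7620
  Party B, Rural: 277×283/731 = 107.2380
  Party C, Urban: 105×448/731 = 64.3502
  Party C, Rural: 105×283/731 = 40.6498
  Other, Urban: 188×448/731 = 115.2175
  Other, Rural: 188×283/731 = 72.7825
Contributions (O − E)²/E:
  (93 − 98.6703)²/98.6703 = 0.3259
  (68 − 62.3297)²/62.3297 = 0.5158
  (223 − 169.7620)²/169.7620 = 16.6956
  (54 − 107.2380)²/107.2380 = 26.4299
  (63 − 64.3502)²/64.3502 = 0.0283
  (42 − 40.6498)²/40.6498 = 0.0448
  (69 − 115.2175)²/115.2175 = 18.5393
  (119 − 72.7825)²/72.7825 = 29.3485
χ² = 0.3259 + 0.5158 + 16.6956 + 26.4299 + 0.0283 + 0.0448 + 18.5393 + 29.3485 = 91.928

91.928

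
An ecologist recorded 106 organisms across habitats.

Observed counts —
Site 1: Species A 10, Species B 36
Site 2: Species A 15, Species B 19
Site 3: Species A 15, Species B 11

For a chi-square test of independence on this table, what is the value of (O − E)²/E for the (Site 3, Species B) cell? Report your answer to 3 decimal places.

1.663

Row total (Site 3) = 26; column total (Species B) = 66; N = 106.
Expected count E = 26 × 66 / 106 = 16.1887.
Contribution = (O − E)²/E = (11 − 16.1887)² / 16.1887 = 1.663.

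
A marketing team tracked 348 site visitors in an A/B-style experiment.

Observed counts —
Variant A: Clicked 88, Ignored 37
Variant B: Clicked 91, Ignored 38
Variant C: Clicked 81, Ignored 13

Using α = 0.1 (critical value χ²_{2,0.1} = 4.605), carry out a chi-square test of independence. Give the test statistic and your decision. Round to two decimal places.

8.95; reject H₀

Row totals: 125, 129, 94. Column totals: 260, 88. Grand total N = 348.
Expected counts (row total × column total / N):
  Variant A, Clicked: 125×260/348 = 93.391
  Variant A, Ignored: 125×88/348 = 31.609
  Variant B, Clicked: 129×260/348 = 96.379
  Variant B, Ignored: 129×88/348 = 32.621
  Variant C, Clicked: 94×260/348 = 70.230
  Variant C, Ignored: 94×88/348 = 23.770
Contributions (O − E)²/E:
  (88 − 93.391)²/93.391 = 0.3112
  (37 − 31.609)²/31.609 = 0.9194
  (91 − 96.379)²/96.379 = 0.3002
  (38 − 32.621)²/32.621 = 0.8870
  (81 − 70.230)²/70.230 = 1.6516
  (13 − 23.770)²/23.770 = 4.8798
χ² = 0.3112 + 0.9194 + 0.3002 + 0.8870 + 1.6516 + 4.8798 = 8.95
df = (3−1)(2−1) = 2. Since 8.95 > 4.605, reject the null hypothesis of independence at α = 0.1.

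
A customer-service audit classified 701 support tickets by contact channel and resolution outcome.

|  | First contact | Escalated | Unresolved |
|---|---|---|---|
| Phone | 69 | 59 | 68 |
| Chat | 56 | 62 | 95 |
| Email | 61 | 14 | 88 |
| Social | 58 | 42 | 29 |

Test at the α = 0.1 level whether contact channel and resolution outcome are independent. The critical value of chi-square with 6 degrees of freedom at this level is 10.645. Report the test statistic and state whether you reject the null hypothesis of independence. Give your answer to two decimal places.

Row totals: 196, 213, 163, 129. Column totals: 244, 177, 280. Grand total N = 701.
Expected counts (row total × column total / N):
  Phone, First contact: 196×244/701 = 68.223
  Phone, Escalated: 196×177/701 = 49.489
  Phone, Unresolved: 196×280/701 = 78.288
  Chat, First contact: 213×244/701 = 74.140
  Chat, Escalated: 213×177/701 = 53.782
  Chat, Unresolved: 213×280/701 = 85.078
  Email, First contact: 163×244/701 = 56.736
  Email, Escalated: 163×177/701 = 41.157
  Email, Unresolved: 163×280/701 = 65.107
  Social, First contact: 129×244/701 = 44.902
  Social, Escalated: 129×177/701 = 32.572
  Social, Unresolved: 129×280/701 = 51.526
Contributions (O − E)²/E:
  (69 − 68.223)²/68.223 = 0.0088
  (59 − 49.489)²/49.489 = 1.8279
  (68 − 78.288)²/78.288 = 1.3520
  (56 − 74.140)²/74.140 = 4.4384
  (62 − 53.782)²/53.782 = 1.2557
  (95 − 85.078)²/85.078 = 1.1571
  (61 − 56.736)²/56.736 = 0.3205
  (14 − 41.157)²/41.157 = 17.9193
  (88 − 65.107)²/65.107 = 8.0497
  (58 − 44.902)²/44.902 = 3.8207
  (42 − 32.572)²/32.572 = 2.7289
  (29 − 51.526)²/51.526 = 9.8479
χ² = 0.0088 + 1.8279 + 1.3520 + 4.4384 + 1.2557 + 1.1571 + 0.3205 + 17.9193 + 8.0497 + 3.8207 + 2.7289 + 9.8479 = 52.73
df = (4−1)(3−1) = 6. Since 52.73 > 10.645, reject the null hypothesis of independence at α = 0.1.

52.73; reject H₀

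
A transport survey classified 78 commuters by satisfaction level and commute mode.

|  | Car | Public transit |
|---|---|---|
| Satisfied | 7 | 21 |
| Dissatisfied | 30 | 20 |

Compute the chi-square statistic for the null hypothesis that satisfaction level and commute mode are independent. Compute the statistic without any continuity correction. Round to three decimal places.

Row totals: 28, 50. Column totals: 37, 41. Grand total N = 78.
Expected counts (row total × column total / N):
  Satisfied, Car: 28×37/78 = 13.2821
  Satisfied, Public transit: 28×41/78 = 14.7179
  Dissatisfied, Car: 50×37/78 = 23.7179
  Dissatisfied, Public transit: 50×41/78 = 26.2821
Contributions (O − E)²/E:
  (7 − 13.2821)²/13.2821 = 2.9713
  (21 − 14.7179)²/14.7179 = 2.6814
  (30 − 23.7179)²/23.7179 = 1.6639
  (20 − 26.2821)²/26.2821 = 1.5016
χ² = 2.9713 + 2.6814 + 1.6639 + 1.5016 = 8.818

8.818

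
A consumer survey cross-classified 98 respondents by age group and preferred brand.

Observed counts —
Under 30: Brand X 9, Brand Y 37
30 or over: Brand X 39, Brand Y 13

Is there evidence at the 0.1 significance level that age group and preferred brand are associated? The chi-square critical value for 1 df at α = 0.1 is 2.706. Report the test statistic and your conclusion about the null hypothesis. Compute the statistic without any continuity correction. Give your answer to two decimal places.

30.02; reject H₀

Row totals: 46, 52. Column totals: 48, 50. Grand total N = 98.
Expected counts (row total × column total / N):
  Under 30, Brand X: 46×48/98 = 22.531
  Under 30, Brand Y: 46×50/98 = 23.469
  30 or over, Brand X: 52×48/98 = 25.469
  30 or over, Brand Y: 52×50/98 = 26.531
Contributions (O − E)²/E:
  (9 − 22.531)²/22.531 = 8.1260
  (37 − 23.469)²/23.469 = 7.8013
  (39 − 25.469)²/25.469 = 7.1887
  (13 − 26.531)²/26.531 = 6.9009
χ² = 8.1260 + 7.8013 + 7.1887 + 6.9009 = 30.02
df = (2−1)(2−1) = 1. Since 30.02 > 2.706, reject the null hypothesis of independence at α = 0.1.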